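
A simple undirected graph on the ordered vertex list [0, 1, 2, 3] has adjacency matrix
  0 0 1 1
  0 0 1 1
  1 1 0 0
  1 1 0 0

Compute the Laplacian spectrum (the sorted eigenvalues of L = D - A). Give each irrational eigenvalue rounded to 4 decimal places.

Reading degrees in the order [0, 1, 2, 3] gives [2, 2, 2, 2]; set D = diag(2, 2, 2, 2) and form L = D - A. Since every row of L sums to 0, the all-ones vector is in the kernel and 0 is an eigenvalue. The single zero eigenvalue shows the graph is connected. There is one zero in the spectrum, matching the 1 component.

[0, 2, 2, 4]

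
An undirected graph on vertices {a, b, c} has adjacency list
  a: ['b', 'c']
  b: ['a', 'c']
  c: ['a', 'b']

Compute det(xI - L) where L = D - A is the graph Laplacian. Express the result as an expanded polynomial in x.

Each diagonal entry of L is the vertex degree and each off-diagonal entry is -1 where an edge is present, 0 otherwise; in the order [a, b, c] the diagonal is [2, 2, 2]. Computing det(xI - L) by cofactor expansion (or equivalently via sum-over-permutations) gives x^3 - 6x^2 + 9x. Since p(0) = det(-L) = 0, x divides p(x). By the matrix-tree theorem the graph has (1/3) * product of the nonzero eigenvalues = 3 spanning trees.

x^3 - 6x^2 + 9x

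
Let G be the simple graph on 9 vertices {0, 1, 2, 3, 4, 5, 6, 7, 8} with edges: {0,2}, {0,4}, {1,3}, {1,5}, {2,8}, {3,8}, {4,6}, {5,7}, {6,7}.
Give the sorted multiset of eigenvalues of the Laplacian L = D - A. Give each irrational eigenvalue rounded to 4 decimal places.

Each diagonal entry of L is the vertex degree and each off-diagonal entry is -1 where an edge is present, 0 otherwise; in the order [0, 1, 2, 3, 4, 5, 6, 7, 8] the diagonal is [2, 2, 2, 2, 2, 2, 2, 2, 2]. L is symmetric positive semidefinite, so every eigenvalue is real and nonnegative. The single zero eigenvalue shows the graph is connected. The largest eigenvalue, 3.8794, is at most the vertex count 9.

[0, 0.4679, 0.4679, 1.6527, 1.6527, 3, 3, 3.8794, 3.8794]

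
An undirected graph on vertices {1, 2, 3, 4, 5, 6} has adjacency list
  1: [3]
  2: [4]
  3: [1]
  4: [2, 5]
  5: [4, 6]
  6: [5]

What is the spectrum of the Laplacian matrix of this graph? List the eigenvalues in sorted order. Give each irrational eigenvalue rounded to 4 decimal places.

[0, 0, 0.5858, 2, 2, 3.4142]

Each diagonal entry of L is the vertex degree and each off-diagonal entry is -1 where an edge is present, 0 otherwise; in the order [1, 2, 3, 4, 5, 6] the diagonal is [1, 1, 1, 2, 2, 1]. Diagonalising L (or applying a numerical eigensolver to the 6x6 matrix) gives the spectrum above. The 2 zero eigenvalues correspond to the 2 connected components. The largest eigenvalue, 3.4142, is at most the vertex count 6.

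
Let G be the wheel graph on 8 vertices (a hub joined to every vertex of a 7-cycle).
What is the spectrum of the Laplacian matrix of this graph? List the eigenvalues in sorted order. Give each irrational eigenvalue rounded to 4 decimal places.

The graph has 8 vertices and degree multiset [7, 3, 3, 3, 3, 3, 3, 3]; D is the diagonal matrix of degrees and L = D - A. Diagonalising L (or applying a numerical eigensolver to the 8x8 matrix) gives the spectrum above. The single zero eigenvalue shows the graph is connected. The largest eigenvalue, 8, is at most the vertex count 8.

[0, 1.7530, 1.7530, 3.4450, 3.4450, 4.8019, 4.8019, 8]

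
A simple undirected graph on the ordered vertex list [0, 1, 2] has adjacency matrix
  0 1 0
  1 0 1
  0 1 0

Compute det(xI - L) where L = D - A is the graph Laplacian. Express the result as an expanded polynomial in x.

With the vertex order [0, 1, 2], the degrees are [1, 2, 1], giving D = diag(1, 2, 1) and L = D - A. L has integer entries, so p(x) = det(xI - L) has integer coefficients. Expanding the determinant yields x^3 - 4x^2 + 3x. The constant term is 0 because L is singular (the all-ones vector lies in its kernel). There is one zero in the spectrum, matching the 1 component.

x^3 - 4x^2 + 3x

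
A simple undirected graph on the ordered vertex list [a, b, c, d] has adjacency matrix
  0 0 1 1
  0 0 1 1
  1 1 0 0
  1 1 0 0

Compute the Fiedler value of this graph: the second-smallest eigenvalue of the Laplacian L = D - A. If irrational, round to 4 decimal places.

2

Reading degrees in the order [a, b, c, d] gives [2, 2, 2, 2]; set D = diag(2, 2, 2, 2) and form L = D - A. The sorted Laplacian eigenvalues are [0, 2, 2, 4]; the algebraic connectivity is the second entry, 2. The largest eigenvalue, 4, is at most the vertex count 4. The eigenvalues sum to 8, which equals trace(L) = 2|E|.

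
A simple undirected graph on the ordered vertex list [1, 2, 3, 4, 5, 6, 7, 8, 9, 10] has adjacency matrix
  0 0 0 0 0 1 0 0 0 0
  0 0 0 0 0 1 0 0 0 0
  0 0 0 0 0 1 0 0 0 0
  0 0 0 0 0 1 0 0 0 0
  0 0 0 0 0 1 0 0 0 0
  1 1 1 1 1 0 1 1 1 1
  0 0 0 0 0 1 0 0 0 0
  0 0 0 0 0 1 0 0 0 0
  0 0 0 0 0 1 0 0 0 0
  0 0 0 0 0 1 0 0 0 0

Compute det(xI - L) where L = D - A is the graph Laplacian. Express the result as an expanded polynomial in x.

x^10 - 18x^9 + 108x^8 - 336x^7 + 630x^6 - 756x^5 + 588x^4 - 288x^3 + 81x^2 - 10x

With the vertex order [1, 2, 3, 4, 5, 6, 7, 8, 9, 10], the degrees are [1, 1, 1, 1, 1, 9, 1, 1, 1, 1], giving D = diag(1, 1, 1, 1, 1, 9, 1, 1, 1, 1) and L = D - A. The eigenvalues of L are [0, 1, 1, 1, 1, 1, 1, 1, 1, 10]; the characteristic polynomial is the product of (x - lambda_i), which multiplies out to x^10 - 18x^9 + 108x^8 - 336x^7 + 630x^6 - 756x^5 + 588x^4 - 288x^3 + 81x^2 - 10x. Since p(0) = det(-L) = 0, x divides p(x).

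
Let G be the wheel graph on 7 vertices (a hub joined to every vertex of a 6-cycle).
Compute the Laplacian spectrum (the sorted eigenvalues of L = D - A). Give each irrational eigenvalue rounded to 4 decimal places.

The graph has 7 vertices and degree multiset [6, 3, 3, 3, 3, 3, 3]; D is the diagonal matrix of degrees and L = D - A. Diagonalising L (or applying a numerical eigensolver to the 7x7 matrix) gives the spectrum above.

[0, 2, 2, 4, 4, 5, 7]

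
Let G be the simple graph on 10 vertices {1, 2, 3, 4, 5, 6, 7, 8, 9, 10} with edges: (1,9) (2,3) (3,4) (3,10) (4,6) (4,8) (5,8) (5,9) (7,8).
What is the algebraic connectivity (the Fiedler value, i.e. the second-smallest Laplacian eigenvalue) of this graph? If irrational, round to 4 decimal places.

Reading degrees in the order [1, 2, 3, 4, 5, 6, 7, 8, 9, 10] gives [1, 1, 3, 3, 2, 1, 1, 3, 2, 1]; set D = diag(1, 1, 3, 3, 2, 1, 1, 3, 2, 1) and form L = D - A. The sorted Laplacian eigenvalues are [0, 0.1614, 0.4439, 0.6905, 1, 1.4077, 2.4604, 3.0833, 3.9006, 4.8522]; the algebraic connectivity is the second entry, 0.1614. The largest eigenvalue, 4.8522, is at most the vertex count 10.

0.1614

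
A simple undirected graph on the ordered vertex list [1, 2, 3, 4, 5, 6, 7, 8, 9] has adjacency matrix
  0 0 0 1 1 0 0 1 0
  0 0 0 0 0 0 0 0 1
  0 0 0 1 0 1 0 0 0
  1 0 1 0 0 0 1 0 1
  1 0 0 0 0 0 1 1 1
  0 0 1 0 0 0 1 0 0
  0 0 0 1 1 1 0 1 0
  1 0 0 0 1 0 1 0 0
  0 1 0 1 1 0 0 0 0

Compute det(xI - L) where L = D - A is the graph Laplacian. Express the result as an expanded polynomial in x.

x^9 - 26x^8 + 283x^7 - 1676x^6 + 5864x^5 - 12282x^4 + 14813x^3 - 9216x^2 + 2223x

Each diagonal entry of L is the vertex degree and each off-diagonal entry is -1 where an edge is present, 0 otherwise; in the order [1, 2, 3, 4, 5, 6, 7, 8, 9] the diagonal is [3, 1, 2, 4, 4, 2, 4, 3, 3]. L has integer entries, so p(x) = det(xI - L) has integer coefficients. Expanding the determinant yields x^9 - 26x^8 + 283x^7 - 1676x^6 + 5864x^5 - 12282x^4 + 14813x^3 - 9216x^2 + 2223x. The constant term is 0 because L is singular (the all-ones vector lies in its kernel).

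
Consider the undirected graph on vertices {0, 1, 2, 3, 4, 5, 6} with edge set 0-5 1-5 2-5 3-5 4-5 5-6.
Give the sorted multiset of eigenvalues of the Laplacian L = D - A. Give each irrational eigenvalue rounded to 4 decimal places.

Each diagonal entry of L is the vertex degree and each off-diagonal entry is -1 where an edge is present, 0 otherwise; in the order [0, 1, 2, 3, 4, 5, 6] the diagonal is [1, 1, 1, 1, 1, 6, 1]. L is symmetric positive semidefinite, so every eigenvalue is real and nonnegative. The single zero eigenvalue shows the graph is connected. There is one zero in the spectrum, matching the 1 component. The eigenvalues sum to 12, which equals trace(L) = 2|E|.

[0, 1, 1, 1, 1, 1, 7]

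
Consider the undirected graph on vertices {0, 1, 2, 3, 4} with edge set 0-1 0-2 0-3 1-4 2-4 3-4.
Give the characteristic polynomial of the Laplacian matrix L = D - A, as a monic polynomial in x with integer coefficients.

With the vertex order [0, 1, 2, 3, 4], the degrees are [3, 2, 2, 2, 3], giving D = diag(3, 2, 2, 2, 3) and L = D - A. The eigenvalues of L are [0, 2, 2, 3, 5]; the characteristic polynomial is the product of (x - lambda_i), which multiplies out to x^5 - 12x^4 + 51x^3 - 92x^2 + 60x. The constant term is 0 because L is singular (the all-ones vector lies in its kernel). The eigenvalues sum to 12, which equals trace(L) = 2|E|. There is one zero in the spectrum, matching the 1 component.

x^5 - 12x^4 + 51x^3 - 92x^2 + 60x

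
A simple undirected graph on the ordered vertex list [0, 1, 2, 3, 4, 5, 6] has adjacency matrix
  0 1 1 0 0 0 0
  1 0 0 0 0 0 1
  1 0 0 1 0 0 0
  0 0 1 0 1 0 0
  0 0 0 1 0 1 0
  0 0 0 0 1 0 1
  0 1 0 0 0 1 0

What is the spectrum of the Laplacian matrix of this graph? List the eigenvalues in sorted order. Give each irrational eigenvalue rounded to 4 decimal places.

[0, 0.7530, 0.7530, 2.4450, 2.4450, 3.8019, 3.8019]

Each diagonal entry of L is the vertex degree and each off-diagonal entry is -1 where an edge is present, 0 otherwise; in the order [0, 1, 2, 3, 4, 5, 6] the diagonal is [2, 2, 2, 2, 2, 2, 2]. The multiplicity of 0 as a Laplacian eigenvalue equals the number of connected components. The single zero eigenvalue shows the graph is connected.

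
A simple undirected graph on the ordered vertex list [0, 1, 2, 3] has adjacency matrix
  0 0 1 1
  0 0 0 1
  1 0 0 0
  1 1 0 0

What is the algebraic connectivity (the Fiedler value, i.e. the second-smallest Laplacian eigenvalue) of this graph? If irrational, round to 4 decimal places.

0.5858

Each diagonal entry of L is the vertex degree and each off-diagonal entry is -1 where an edge is present, 0 otherwise; in the order [0, 1, 2, 3] the diagonal is [2, 1, 1, 2]. Computing the eigenvalues of L and sorting gives [0, 0.5858, 2, 3.4142]. The Fiedler value lambda_2 = 0.5858 is strictly positive, so the graph is connected. There is one zero in the spectrum, matching the 1 component.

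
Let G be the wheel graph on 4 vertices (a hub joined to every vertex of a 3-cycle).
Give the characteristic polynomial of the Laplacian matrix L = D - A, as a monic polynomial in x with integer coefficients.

x^4 - 12x^3 + 48x^2 - 64x

The graph has 4 vertices and degree multiset [3, 3, 3, 3]; D is the diagonal matrix of degrees and L = D - A. L has integer entries, so p(x) = det(xI - L) has integer coefficients. Expanding the determinant yields x^4 - 12x^3 + 48x^2 - 64x. Since p(0) = det(-L) = 0, x divides p(x). The eigenvalues sum to 12, which equals trace(L) = 2|E|.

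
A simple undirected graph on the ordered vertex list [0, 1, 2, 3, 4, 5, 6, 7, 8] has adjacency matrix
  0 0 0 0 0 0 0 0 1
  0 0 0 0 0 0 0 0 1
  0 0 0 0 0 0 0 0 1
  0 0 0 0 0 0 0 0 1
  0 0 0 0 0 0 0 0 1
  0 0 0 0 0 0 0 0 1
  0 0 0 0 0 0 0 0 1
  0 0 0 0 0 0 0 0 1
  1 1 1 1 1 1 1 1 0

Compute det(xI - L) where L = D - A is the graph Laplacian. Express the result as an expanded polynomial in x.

x^9 - 16x^8 + 84x^7 - 224x^6 + 350x^5 - 336x^4 + 196x^3 - 64x^2 + 9x

With the vertex order [0, 1, 2, 3, 4, 5, 6, 7, 8], the degrees are [1, 1, 1, 1, 1, 1, 1, 1, 8], giving D = diag(1, 1, 1, 1, 1, 1, 1, 1, 8) and L = D - A. The eigenvalues of L are [0, 1, 1, 1, 1, 1, 1, 1, 9]; the characteristic polynomial is the product of (x - lambda_i), which multiplies out to x^9 - 16x^8 + 84x^7 - 224x^6 + 350x^5 - 336x^4 + 196x^3 - 64x^2 + 9x. The constant term is 0 because L is singular (the all-ones vector lies in its kernel). The largest eigenvalue, 9, is at most the vertex count 9.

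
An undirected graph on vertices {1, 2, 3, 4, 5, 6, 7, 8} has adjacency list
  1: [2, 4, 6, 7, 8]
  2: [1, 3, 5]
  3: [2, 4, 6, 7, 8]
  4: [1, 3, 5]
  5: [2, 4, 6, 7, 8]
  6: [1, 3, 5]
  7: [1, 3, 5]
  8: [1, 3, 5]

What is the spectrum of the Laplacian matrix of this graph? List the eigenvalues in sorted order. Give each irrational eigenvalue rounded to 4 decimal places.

[0, 3, 3, 3, 3, 5, 5, 8]

With the vertex order [1, 2, 3, 4, 5, 6, 7, 8], the degrees are [5, 3, 5, 3, 5, 3, 3, 3], giving D = diag(5, 3, 5, 3, 5, 3, 3, 3) and L = D - A. The multiplicity of 0 as a Laplacian eigenvalue equals the number of connected components. The single zero eigenvalue shows the graph is connected. The eigenvalues sum to 30, which equals trace(L) = 2|E|.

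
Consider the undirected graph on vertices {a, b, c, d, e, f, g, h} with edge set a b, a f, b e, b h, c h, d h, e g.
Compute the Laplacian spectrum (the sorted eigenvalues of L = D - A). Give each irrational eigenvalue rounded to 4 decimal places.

[0, 0.3065, 0.3820, 1, 1.6703, 2.6180, 3.3297, 4.6935]

Reading degrees in the order [a, b, c, d, e, f, g, h] gives [2, 3, 1, 1, 2, 1, 1, 3]; set D = diag(2, 3, 1, 1, 2, 1, 1, 3) and form L = D - A. Since every row of L sums to 0, the all-ones vector is in the kernel and 0 is an eigenvalue. There is one zero in the spectrum, matching the 1 component.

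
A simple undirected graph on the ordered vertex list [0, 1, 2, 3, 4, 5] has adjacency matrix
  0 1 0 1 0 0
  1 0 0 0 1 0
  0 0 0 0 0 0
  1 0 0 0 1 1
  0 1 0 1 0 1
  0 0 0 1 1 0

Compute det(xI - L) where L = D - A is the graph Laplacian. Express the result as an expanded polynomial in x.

With the vertex order [0, 1, 2, 3, 4, 5], the degrees are [2, 2, 0, 3, 3, 2], giving D = diag(2, 2, 0, 3, 3, 2) and L = D - A. L has integer entries, so p(x) = det(xI - L) has integer coefficients. Expanding the determinant yields x^6 - 12x^5 + 51x^4 - 90x^3 + 55x^2. The coefficient of x^5 equals -trace(L) = -12, matching the sum of degrees. The eigenvalues sum to 12, which equals trace(L) = 2|E|. The largest eigenvalue, 4.6180, is at most the vertex count 6.

x^6 - 12x^5 + 51x^4 - 90x^3 + 55x^2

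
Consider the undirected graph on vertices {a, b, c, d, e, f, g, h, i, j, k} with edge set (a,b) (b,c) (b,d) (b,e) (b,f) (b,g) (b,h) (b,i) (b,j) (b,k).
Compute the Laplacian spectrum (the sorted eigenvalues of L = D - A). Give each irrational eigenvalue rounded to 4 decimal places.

Reading degrees in the order [a, b, c, d, e, f, g, h, i, j, k] gives [1, 10, 1, 1, 1, 1, 1, 1, 1, 1, 1]; set D = diag(1, 10, 1, 1, 1, 1, 1, 1, 1, 1, 1) and form L = D - A. Since every row of L sums to 0, the all-ones vector is in the kernel and 0 is an eigenvalue. The largest eigenvalue, 11, is at most the vertex count 11.

[0, 1, 1, 1, 1, 1, 1, 1, 1, 1, 11]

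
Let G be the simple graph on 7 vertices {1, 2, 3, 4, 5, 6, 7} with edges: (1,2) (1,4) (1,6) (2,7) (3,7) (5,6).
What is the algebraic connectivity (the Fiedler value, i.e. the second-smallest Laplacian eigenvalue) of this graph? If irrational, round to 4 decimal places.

0.2603

With the vertex order [1, 2, 3, 4, 5, 6, 7], the degrees are [3, 2, 1, 1, 1, 2, 2], giving D = diag(3, 2, 1, 1, 1, 2, 2) and L = D - A. The sorted Laplacian eigenvalues are [0, 0.2603, 0.6262, 1.4055, 2.2742, 3.0996, 4.3342]; the algebraic connectivity is the second entry, 0.2603. By the matrix-tree theorem the graph has (1/7) * product of the nonzero eigenvalues = 1 spanning tree. There is one zero in the spectrum, matching the 1 component.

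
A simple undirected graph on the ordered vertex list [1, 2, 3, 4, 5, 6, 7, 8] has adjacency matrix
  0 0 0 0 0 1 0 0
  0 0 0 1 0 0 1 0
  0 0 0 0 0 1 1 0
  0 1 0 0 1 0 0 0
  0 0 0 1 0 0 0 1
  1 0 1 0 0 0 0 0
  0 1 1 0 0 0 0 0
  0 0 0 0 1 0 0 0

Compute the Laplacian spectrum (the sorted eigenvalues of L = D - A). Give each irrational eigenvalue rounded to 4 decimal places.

With the vertex order [1, 2, 3, 4, 5, 6, 7, 8], the degrees are [1, 2, 2, 2, 2, 2, 2, 1], giving D = diag(1, 2, 2, 2, 2, 2, 2, 1) and L = D - A. Diagonalising L (or applying a numerical eigensolver to the 8x8 matrix) gives the spectrum above. By the matrix-tree theorem the graph has (1/8) * product of the nonzero eigenvalues = 1 spanning tree.

[0, 0.1522, 0.5858, 1.2346, 2, 2.7654, 3.4142, 3.8478]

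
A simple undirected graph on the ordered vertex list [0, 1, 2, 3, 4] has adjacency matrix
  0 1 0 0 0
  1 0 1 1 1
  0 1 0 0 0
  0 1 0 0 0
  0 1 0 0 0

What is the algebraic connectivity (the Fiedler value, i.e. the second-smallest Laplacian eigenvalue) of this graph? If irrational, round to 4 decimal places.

1

With the vertex order [0, 1, 2, 3, 4], the degrees are [1, 4, 1, 1, 1], giving D = diag(1, 4, 1, 1, 1) and L = D - A. The smallest Laplacian eigenvalue is always 0. The next one, lambda_2 = 1, measures how hard the graph is to disconnect: larger values mean better connectivity.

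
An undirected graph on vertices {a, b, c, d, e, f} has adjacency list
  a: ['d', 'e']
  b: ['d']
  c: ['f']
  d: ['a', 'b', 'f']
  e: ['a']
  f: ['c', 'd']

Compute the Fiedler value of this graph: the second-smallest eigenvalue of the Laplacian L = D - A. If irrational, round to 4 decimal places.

Reading degrees in the order [a, b, c, d, e, f] gives [2, 1, 1, 3, 1, 2]; set D = diag(2, 1, 1, 3, 1, 2) and form L = D - A. Computing the eigenvalues of L and sorting gives [0, 0.3820, 0.6972, 2, 2.6180, 4.3028]. The Fiedler value lambda_2 = 0.3820 is strictly positive, so the graph is connected. By the matrix-tree theorem the graph has (1/6) * product of the nonzero eigenvalues = 1 spanning tree. The largest eigenvalue, 4.3028, is at most the vertex count 6.

0.3820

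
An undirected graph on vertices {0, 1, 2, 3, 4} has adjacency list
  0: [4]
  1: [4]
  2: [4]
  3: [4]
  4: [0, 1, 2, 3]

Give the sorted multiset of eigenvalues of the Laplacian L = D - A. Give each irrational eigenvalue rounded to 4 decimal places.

Reading degrees in the order [0, 1, 2, 3, 4] gives [1, 1, 1, 1, 4]; set D = diag(1, 1, 1, 1, 4) and form L = D - A. Since every row of L sums to 0, the all-ones vector is in the kernel and 0 is an eigenvalue. By the matrix-tree theorem the graph has (1/5) * product of the nonzero eigenvalues = 1 spanning tree.

[0, 1, 1, 1, 5]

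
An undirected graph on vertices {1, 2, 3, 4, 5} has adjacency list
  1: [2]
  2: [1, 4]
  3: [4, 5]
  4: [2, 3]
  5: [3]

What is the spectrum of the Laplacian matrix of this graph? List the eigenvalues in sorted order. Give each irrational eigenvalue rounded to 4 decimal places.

Reading degrees in the order [1, 2, 3, 4, 5] gives [1, 2, 2, 2, 1]; set D = diag(1, 2, 2, 2, 1) and form L = D - A. The multiplicity of 0 as a Laplacian eigenvalue equals the number of connected components. By the matrix-tree theorem the graph has (1/5) * product of the nonzero eigenvalues = 1 spanning tree.

[0, 0.3820, 1.3820, 2.6180, 3.6180]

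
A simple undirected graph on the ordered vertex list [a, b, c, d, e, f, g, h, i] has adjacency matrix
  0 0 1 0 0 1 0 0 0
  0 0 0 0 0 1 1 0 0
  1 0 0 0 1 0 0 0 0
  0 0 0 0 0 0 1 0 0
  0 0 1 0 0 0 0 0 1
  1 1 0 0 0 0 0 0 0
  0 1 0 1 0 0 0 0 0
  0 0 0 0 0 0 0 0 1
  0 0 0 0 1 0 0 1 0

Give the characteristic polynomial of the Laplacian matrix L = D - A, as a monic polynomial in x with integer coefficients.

Each diagonal entry of L is the vertex degree and each off-diagonal entry is -1 where an edge is present, 0 otherwise; in the order [a, b, c, d, e, f, g, h, i] the diagonal is [2, 2, 2, 1, 2, 2, 2, 1, 2]. L has integer entries, so p(x) = det(xI - L) has integer coefficients. Expanding the determinant yields x^9 - 16x^8 + 105x^7 - 364x^6 + 715x^5 - 792x^4 + 462x^3 - 120x^2 + 9x. The coefficient of x^8 equals -trace(L) = -16, matching the sum of degrees.

x^9 - 16x^8 + 105x^7 - 364x^6 + 715x^5 - 792x^4 + 462x^3 - 120x^2 + 9x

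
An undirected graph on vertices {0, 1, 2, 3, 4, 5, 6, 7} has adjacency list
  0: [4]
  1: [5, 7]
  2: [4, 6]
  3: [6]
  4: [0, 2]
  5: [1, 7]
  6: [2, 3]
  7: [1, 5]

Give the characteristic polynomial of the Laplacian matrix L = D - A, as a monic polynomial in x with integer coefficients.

x^8 - 14x^7 + 78x^6 - 218x^5 + 314x^4 - 210x^3 + 45x^2

Each diagonal entry of L is the vertex degree and each off-diagonal entry is -1 where an edge is present, 0 otherwise; in the order [0, 1, 2, 3, 4, 5, 6, 7] the diagonal is [1, 2, 2, 1, 2, 2, 2, 2]. Computing det(xI - L) by cofactor expansion (or equivalently via sum-over-permutations) gives x^8 - 14x^7 + 78x^6 - 218x^5 + 314x^4 - 210x^3 + 45x^2. Since p(0) = det(-L) = 0, x divides p(x). The largest eigenvalue, 3.6180, is at most the vertex count 8. The eigenvalues sum to 14, which equals trace(L) = 2|E|.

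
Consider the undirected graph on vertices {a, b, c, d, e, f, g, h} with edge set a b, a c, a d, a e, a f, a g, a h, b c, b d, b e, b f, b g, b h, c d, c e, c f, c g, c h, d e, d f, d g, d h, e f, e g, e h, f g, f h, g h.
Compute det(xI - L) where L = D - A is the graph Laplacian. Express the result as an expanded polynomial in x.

x^8 - 56x^7 + 1344x^6 - 17920x^5 + 143360x^4 - 688128x^3 + 1835008x^2 - 2097152x

Reading degrees in the order [a, b, c, d, e, f, g, h] gives [7, 7, 7, 7, 7, 7, 7, 7]; set D = diag(7, 7, 7, 7, 7, 7, 7, 7) and form L = D - A. L has integer entries, so p(x) = det(xI - L) has integer coefficients. Expanding the determinant yields x^8 - 56x^7 + 1344x^6 - 17920x^5 + 143360x^4 - 688128x^3 + 1835008x^2 - 2097152x. Since p(0) = det(-L) = 0, x divides p(x).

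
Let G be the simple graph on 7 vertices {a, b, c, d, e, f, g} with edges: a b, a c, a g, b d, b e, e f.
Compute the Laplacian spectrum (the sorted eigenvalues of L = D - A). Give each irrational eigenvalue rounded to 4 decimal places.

[0, 0.3217, 0.6802, 1, 2.1397, 3.2297, 4.6287]

Reading degrees in the order [a, b, c, d, e, f, g] gives [3, 3, 1, 1, 2, 1, 1]; set D = diag(3, 3, 1, 1, 2, 1, 1) and form L = D - A. L is symmetric positive semidefinite, so every eigenvalue is real and nonnegative.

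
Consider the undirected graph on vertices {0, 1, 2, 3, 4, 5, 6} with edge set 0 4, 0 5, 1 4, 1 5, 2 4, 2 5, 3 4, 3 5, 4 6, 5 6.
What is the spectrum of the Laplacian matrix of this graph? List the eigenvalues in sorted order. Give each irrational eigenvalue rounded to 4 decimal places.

With the vertex order [0, 1, 2, 3, 4, 5, 6], the degrees are [2, 2, 2, 2, 5, 5, 2], giving D = diag(2, 2, 2, 2, 5, 5, 2) and L = D - A. The multiplicity of 0 as a Laplacian eigenvalue equals the number of connected components. The single zero eigenvalue shows the graph is connected. By the matrix-tree theorem the graph has (1/7) * product of the nonzero eigenvalues = 80 spanning trees.

[0, 2, 2, 2, 2, 5, 7]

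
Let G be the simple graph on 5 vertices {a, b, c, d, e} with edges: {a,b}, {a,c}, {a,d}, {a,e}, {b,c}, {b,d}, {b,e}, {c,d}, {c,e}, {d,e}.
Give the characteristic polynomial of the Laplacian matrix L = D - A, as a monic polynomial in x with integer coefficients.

With the vertex order [a, b, c, d, e], the degrees are [4, 4, 4, 4, 4], giving D = diag(4, 4, 4, 4, 4) and L = D - A. Computing det(xI - L) by cofactor expansion (or equivalently via sum-over-permutations) gives x^5 - 20x^4 + 150x^3 - 500x^2 + 625x. The constant term is 0 because L is singular (the all-ones vector lies in its kernel). The largest eigenvalue, 5, is at most the vertex count 5. There is one zero in the spectrum, matching the 1 component.

x^5 - 20x^4 + 150x^3 - 500x^2 + 625x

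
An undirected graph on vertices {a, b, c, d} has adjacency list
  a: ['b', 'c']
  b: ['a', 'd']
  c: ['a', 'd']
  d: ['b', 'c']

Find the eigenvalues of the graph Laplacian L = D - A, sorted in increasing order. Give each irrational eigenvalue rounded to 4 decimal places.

[0, 2, 2, 4]

Reading degrees in the order [a, b, c, d] gives [2, 2, 2, 2]; set D = diag(2, 2, 2, 2) and form L = D - A. The multiplicity of 0 as a Laplacian eigenvalue equals the number of connected components. The largest eigenvalue, 4, is at most the vertex count 4. By the matrix-tree theorem the graph has (1/4) * product of the nonzero eigenvalues = 4 spanning trees.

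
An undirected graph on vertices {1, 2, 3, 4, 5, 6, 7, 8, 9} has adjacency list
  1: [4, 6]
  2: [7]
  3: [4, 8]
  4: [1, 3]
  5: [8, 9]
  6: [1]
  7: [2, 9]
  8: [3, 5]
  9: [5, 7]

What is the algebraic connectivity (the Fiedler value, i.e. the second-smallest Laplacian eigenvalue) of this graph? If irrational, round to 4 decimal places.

0.1206

Reading degrees in the order [1, 2, 3, 4, 5, 6, 7, 8, 9] gives [2, 1, 2, 2, 2, 1, 2, 2, 2]; set D = diag(2, 1, 2, 2, 2, 1, 2, 2, 2) and form L = D - A. Computing the eigenvalues of L and sorting gives [0, 0.1206, 0.4679, 1, 1.6527, 2.3473, 3, 3.5321, 3.8794]. The Fiedler value lambda_2 = 0.1206 is strictly positive, so the graph is connected. By the matrix-tree theorem the graph has (1/9) * product of the nonzero eigenvalues = 1 spanning tree.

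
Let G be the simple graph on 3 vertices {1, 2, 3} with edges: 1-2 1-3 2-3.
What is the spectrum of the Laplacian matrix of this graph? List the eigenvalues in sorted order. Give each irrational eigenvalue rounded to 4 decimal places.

Each diagonal entry of L is the vertex degree and each off-diagonal entry is -1 where an edge is present, 0 otherwise; in the order [1, 2, 3] the diagonal is [2, 2, 2]. The multiplicity of 0 as a Laplacian eigenvalue equals the number of connected components. The single zero eigenvalue shows the graph is connected. By the matrix-tree theorem the graph has (1/3) * product of the nonzero eigenvalues = 3 spanning trees.

[0, 3, 3]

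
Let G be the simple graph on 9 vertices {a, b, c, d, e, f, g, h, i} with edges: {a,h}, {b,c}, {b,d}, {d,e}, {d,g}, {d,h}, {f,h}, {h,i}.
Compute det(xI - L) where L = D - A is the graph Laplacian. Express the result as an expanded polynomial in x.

x^9 - 16x^8 + 99x^7 - 308x^6 + 530x^5 - 522x^4 + 289x^3 - 82x^2 + 9x

Reading degrees in the order [a, b, c, d, e, f, g, h, i] gives [1, 2, 1, 4, 1, 1, 1, 4, 1]; set D = diag(1, 2, 1, 4, 1, 1, 1, 4, 1) and form L = D - A. L has integer entries, so p(x) = det(xI - L) has integer coefficients. Expanding the determinant yields x^9 - 16x^8 + 99x^7 - 308x^6 + 530x^5 - 522x^4 + 289x^3 - 82x^2 + 9x. Since p(0) = det(-L) = 0, x divides p(x). The largest eigenvalue, 5.6793, is at most the vertex count 9.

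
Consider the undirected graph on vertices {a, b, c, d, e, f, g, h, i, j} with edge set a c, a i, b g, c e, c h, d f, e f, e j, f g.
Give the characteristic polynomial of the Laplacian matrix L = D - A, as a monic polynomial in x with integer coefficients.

x^10 - 18x^9 + 133x^8 - 524x^7 + 1198x^6 - 1624x^5 + 1286x^4 - 568x^3 + 125x^2 - 10x

Reading degrees in the order [a, b, c, d, e, f, g, h, i, j] gives [2, 1, 3, 1, 3, 3, 2, 1, 1, 1]; set D = diag(2, 1, 3, 1, 3, 3, 2, 1, 1, 1) and form L = D - A. L has integer entries, so p(x) = det(xI - L) has integer coefficients. Expanding the determinant yields x^10 - 18x^9 + 133x^8 - 524x^7 + 1198x^6 - 1624x^5 + 1286x^4 - 568x^3 + 125x^2 - 10x. The coefficient of x^9 equals -trace(L) = -18, matching the sum of degrees. There is one zero in the spectrum, matching the 1 component. By the matrix-tree theorem the graph has (1/10) * product of the nonzero eigenvalues = 1 spanning tree.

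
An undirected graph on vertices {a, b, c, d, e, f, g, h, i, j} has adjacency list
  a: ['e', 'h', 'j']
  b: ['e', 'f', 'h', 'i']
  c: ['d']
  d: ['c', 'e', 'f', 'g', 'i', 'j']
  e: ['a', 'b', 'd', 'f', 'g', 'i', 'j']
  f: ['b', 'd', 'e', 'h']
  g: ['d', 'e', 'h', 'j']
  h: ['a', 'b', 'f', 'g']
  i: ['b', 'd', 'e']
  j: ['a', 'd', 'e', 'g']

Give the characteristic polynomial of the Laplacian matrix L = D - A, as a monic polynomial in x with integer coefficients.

Reading degrees in the order [a, b, c, d, e, f, g, h, i, j] gives [3, 4, 1, 6, 7, 4, 4, 4, 3, 4]; set D = diag(3, 4, 1, 6, 7, 4, 4, 4, 3, 4) and form L = D - A. Computing det(xI - L) by cofactor expansion (or equivalently via sum-over-permutations) gives x^10 - 40x^9 + 688x^8 - 6662x^7 + 39901x^6 - 152688x^5 + 371284x^4 - 548782x^3 + 441595x^2 - 143920x. The coefficient of x^9 equals -trace(L) = -40, matching the sum of degrees. The largest eigenvalue, 8.2223, is at most the vertex count 10. There is one zero in the spectrum, matching the 1 component.

x^10 - 40x^9 + 688x^8 - 6662x^7 + 39901x^6 - 152688x^5 + 371284x^4 - 548782x^3 + 441595x^2 - 143920x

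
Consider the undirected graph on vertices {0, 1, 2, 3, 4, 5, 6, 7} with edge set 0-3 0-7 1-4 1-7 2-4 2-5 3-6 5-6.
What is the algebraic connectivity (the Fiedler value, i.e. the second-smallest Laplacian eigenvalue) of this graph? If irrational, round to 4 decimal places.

0.5858

With the vertex order [0, 1, 2, 3, 4, 5, 6, 7], the degrees are [2, 2, 2, 2, 2, 2, 2, 2], giving D = diag(2, 2, 2, 2, 2, 2, 2, 2) and L = D - A. Computing the eigenvalues of L and sorting gives [0, 0.5858, 0.5858, 2, 2, 3.4142, 3.4142, 4]. The Fiedler value lambda_2 = 0.5858 is strictly positive, so the graph is connected. The largest eigenvalue, 4, is at most the vertex count 8. The eigenvalues sum to 16, which equals trace(L) = 2|E|.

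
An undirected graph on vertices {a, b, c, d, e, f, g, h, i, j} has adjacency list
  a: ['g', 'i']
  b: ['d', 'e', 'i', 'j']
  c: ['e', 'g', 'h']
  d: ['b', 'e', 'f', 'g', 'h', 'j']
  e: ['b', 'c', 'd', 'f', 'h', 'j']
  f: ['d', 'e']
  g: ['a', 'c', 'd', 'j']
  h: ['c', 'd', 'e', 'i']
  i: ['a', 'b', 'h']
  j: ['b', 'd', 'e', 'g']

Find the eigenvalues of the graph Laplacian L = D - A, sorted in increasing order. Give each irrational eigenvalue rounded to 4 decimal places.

[0, 1.2980, 2.1007, 2.4694, 2.6912, 4.5715, 4.7350, 5.5320, 7.1814, 7.4207]

Each diagonal entry of L is the vertex degree and each off-diagonal entry is -1 where an edge is present, 0 otherwise; in the order [a, b, c, d, e, f, g, h, i, j] the diagonal is [2, 4, 3, 6, 6, 2, 4, 4, 3, 4]. Since every row of L sums to 0, the all-ones vector is in the kernel and 0 is an eigenvalue. The single zero eigenvalue shows the graph is connected. By the matrix-tree theorem the graph has (1/10) * product of the nonzero eigenvalues = 11564 spanning trees.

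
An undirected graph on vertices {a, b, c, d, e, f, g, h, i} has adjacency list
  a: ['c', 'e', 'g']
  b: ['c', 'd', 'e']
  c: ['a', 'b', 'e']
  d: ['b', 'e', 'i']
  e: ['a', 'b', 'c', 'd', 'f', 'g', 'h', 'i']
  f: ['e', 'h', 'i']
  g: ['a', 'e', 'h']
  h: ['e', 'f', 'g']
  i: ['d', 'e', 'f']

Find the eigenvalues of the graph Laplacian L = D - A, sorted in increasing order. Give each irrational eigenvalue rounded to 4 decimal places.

Each diagonal entry of L is the vertex degree and each off-diagonal entry is -1 where an edge is present, 0 otherwise; in the order [a, b, c, d, e, f, g, h, i] the diagonal is [3, 3, 3, 3, 8, 3, 3, 3, 3]. Since every row of L sums to 0, the all-ones vector is in the kernel and 0 is an eigenvalue. The single zero eigenvalue shows the graph is connected. The largest eigenvalue, 9, is at most the vertex count 9.

[0, 1.5858, 1.5858, 3, 3, 4.4142, 4.4142, 5, 9]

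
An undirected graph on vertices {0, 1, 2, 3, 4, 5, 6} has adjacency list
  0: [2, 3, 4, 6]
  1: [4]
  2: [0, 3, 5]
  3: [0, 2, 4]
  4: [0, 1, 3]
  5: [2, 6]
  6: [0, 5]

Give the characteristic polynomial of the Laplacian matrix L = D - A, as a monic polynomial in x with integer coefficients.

Each diagonal entry of L is the vertex degree and each off-diagonal entry is -1 where an edge is present, 0 otherwise; in the order [0, 1, 2, 3, 4, 5, 6] the diagonal is [4, 1, 3, 3, 3, 2, 2]. Computing det(xI - L) by cofactor expansion (or equivalently via sum-over-permutations) gives x^7 - 18x^6 + 127x^5 - 444x^4 + 797x^3 - 678x^2 + 203x. The constant term is 0 because L is singular (the all-ones vector lies in its kernel). The largest eigenvalue, 5.3761, is at most the vertex count 7.

x^7 - 18x^6 + 127x^5 - 444x^4 + 797x^3 - 678x^2 + 203x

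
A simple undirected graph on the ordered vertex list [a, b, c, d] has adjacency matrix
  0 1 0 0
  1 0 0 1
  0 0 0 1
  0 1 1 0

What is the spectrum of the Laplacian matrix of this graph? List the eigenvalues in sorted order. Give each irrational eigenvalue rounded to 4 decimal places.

[0, 0.5858, 2, 3.4142]

Each diagonal entry of L is the vertex degree and each off-diagonal entry is -1 where an edge is present, 0 otherwise; in the order [a, b, c, d] the diagonal is [1, 2, 1, 2]. Diagonalising L (or applying a numerical eigensolver to the 4x4 matrix) gives the spectrum above. The single zero eigenvalue shows the graph is connected.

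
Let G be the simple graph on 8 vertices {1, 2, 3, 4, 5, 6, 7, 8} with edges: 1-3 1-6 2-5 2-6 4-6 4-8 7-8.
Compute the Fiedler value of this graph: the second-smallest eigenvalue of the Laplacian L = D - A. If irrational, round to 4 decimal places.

0.2434

Each diagonal entry of L is the vertex degree and each off-diagonal entry is -1 where an edge is present, 0 otherwise; in the order [1, 2, 3, 4, 5, 6, 7, 8] the diagonal is [2, 2, 1, 2, 1, 3, 1, 2]. The smallest Laplacian eigenvalue is always 0. The next one, lambda_2 = 0.2434, measures how hard the graph is to disconnect: larger values mean better connectivity. The eigenvalues sum to 14, which equals trace(L) = 2|E|. By the matrix-tree theorem the graph has (1/8) * product of the nonzero eigenvalues = 1 spanning tree.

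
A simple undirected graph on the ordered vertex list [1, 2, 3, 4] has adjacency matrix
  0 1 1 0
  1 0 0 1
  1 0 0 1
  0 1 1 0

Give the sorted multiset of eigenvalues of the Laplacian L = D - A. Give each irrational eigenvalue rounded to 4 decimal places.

Reading degrees in the order [1, 2, 3, 4] gives [2, 2, 2, 2]; set D = diag(2, 2, 2, 2) and form L = D - A. L is symmetric positive semidefinite, so every eigenvalue is real and nonnegative. The single zero eigenvalue shows the graph is connected. The largest eigenvalue, 4, is at most the vertex count 4. There is one zero in the spectrum, matching the 1 component.

[0, 2, 2, 4]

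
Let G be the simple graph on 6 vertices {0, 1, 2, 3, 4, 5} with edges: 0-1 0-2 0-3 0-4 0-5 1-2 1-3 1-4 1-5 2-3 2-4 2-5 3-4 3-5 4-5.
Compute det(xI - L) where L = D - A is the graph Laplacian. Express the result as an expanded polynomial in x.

x^6 - 30x^5 + 360x^4 - 2160x^3 + 6480x^2 - 7776x

Each diagonal entry of L is the vertex degree and each off-diagonal entry is -1 where an edge is present, 0 otherwise; in the order [0, 1, 2, 3, 4, 5] the diagonal is [5, 5, 5, 5, 5, 5]. The eigenvalues of L are [0, 6, 6, 6, 6, 6]; the characteristic polynomial is the product of (x - lambda_i), which multiplies out to x^6 - 30x^5 + 360x^4 - 2160x^3 + 6480x^2 - 7776x. Since p(0) = det(-L) = 0, x divides p(x). The largest eigenvalue, 6, is at most the vertex count 6. The eigenvalues sum to 30, which equals trace(L) = 2|E|.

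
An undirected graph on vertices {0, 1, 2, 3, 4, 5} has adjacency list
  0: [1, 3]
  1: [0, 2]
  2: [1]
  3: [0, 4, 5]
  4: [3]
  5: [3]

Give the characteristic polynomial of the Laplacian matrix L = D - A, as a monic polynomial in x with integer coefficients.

With the vertex order [0, 1, 2, 3, 4, 5], the degrees are [2, 2, 1, 3, 1, 1], giving D = diag(2, 2, 1, 3, 1, 1) and L = D - A. Computing det(xI - L) by cofactor expansion (or equivalently via sum-over-permutations) gives x^6 - 10x^5 + 35x^4 - 52x^3 + 32x^2 - 6x. The coefficient of x^5 equals -trace(L) = -10, matching the sum of degrees. By the matrix-tree theorem the graph has (1/6) * product of the nonzero eigenvalues = 1 spanning tree.

x^6 - 10x^5 + 35x^4 - 52x^3 + 32x^2 - 6x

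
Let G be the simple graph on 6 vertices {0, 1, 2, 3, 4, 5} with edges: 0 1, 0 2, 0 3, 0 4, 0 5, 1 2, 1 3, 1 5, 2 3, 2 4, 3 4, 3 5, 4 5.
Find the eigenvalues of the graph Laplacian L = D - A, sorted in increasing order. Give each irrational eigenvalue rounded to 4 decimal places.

With the vertex order [0, 1, 2, 3, 4, 5], the degrees are [5, 4, 4, 5, 4, 4], giving D = diag(5, 4, 4, 5, 4, 4) and L = D - A. L is symmetric positive semidefinite, so every eigenvalue is real and nonnegative. The single zero eigenvalue shows the graph is connected. By the matrix-tree theorem the graph has (1/6) * product of the nonzero eigenvalues = 576 spanning trees.

[0, 4, 4, 6, 6, 6]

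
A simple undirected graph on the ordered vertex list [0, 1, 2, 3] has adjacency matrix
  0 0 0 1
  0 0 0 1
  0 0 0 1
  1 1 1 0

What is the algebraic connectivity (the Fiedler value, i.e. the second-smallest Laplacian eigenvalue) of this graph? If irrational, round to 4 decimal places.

Each diagonal entry of L is the vertex degree and each off-diagonal entry is -1 where an edge is present, 0 otherwise; in the order [0, 1, 2, 3] the diagonal is [1, 1, 1, 3]. The smallest Laplacian eigenvalue is always 0. The next one, lambda_2 = 1, measures how hard the graph is to disconnect: larger values mean better connectivity. The largest eigenvalue, 4, is at most the vertex count 4.

1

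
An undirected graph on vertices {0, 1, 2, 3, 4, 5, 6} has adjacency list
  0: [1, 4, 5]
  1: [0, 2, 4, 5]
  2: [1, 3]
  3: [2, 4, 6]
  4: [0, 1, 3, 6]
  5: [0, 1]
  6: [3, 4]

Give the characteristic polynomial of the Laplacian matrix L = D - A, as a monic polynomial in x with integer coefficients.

x^7 - 20x^6 + 159x^5 - 638x^4 + 1348x^3 - 1402x^2 + 553x

Reading degrees in the order [0, 1, 2, 3, 4, 5, 6] gives [3, 4, 2, 3, 4, 2, 2]; set D = diag(3, 4, 2, 3, 4, 2, 2) and form L = D - A. L has integer entries, so p(x) = det(xI - L) has integer coefficients. Expanding the determinant yields x^7 - 20x^6 + 159x^5 - 638x^4 + 1348x^3 - 1402x^2 + 553x. Since p(0) = det(-L) = 0, x divides p(x). By the matrix-tree theorem the graph has (1/7) * product of the nonzero eigenvalues = 79 spanning trees. The largest eigenvalue, 5.6640, is at most the vertex count 7.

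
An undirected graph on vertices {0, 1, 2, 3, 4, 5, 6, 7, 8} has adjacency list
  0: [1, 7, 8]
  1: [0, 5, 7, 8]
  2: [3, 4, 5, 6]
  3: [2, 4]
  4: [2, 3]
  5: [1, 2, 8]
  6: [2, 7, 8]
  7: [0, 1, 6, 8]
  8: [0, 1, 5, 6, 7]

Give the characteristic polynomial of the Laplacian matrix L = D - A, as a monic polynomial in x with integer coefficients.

x^9 - 30x^8 + 381x^7 - 2662x^6 + 11114x^5 - 28098x^4 + 41266x^3 - 31044x^2 + 8316x

Each diagonal entry of L is the vertex degree and each off-diagonal entry is -1 where an edge is present, 0 otherwise; in the order [0, 1, 2, 3, 4, 5, 6, 7, 8] the diagonal is [3, 4, 4, 2, 2, 3, 3, 4, 5]. Computing det(xI - L) by cofactor expansion (or equivalently via sum-over-permutations) gives x^9 - 30x^8 + 381x^7 - 2662x^6 + 11114x^5 - 28098x^4 + 41266x^3 - 31044x^2 + 8316x. The coefficient of x^8 equals -trace(L) = -30, matching the sum of degrees. The eigenvalues sum to 30, which equals trace(L) = 2|E|.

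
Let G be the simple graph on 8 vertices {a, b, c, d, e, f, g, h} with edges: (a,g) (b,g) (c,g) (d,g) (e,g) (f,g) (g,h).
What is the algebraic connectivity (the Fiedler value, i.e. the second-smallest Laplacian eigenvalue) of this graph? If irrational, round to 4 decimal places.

1

With the vertex order [a, b, c, d, e, f, g, h], the degrees are [1, 1, 1, 1, 1, 1, 7, 1], giving D = diag(1, 1, 1, 1, 1, 1, 7, 1) and L = D - A. The sorted Laplacian eigenvalues are [0, 1, 1, 1, 1, 1, 1, 8]; the algebraic connectivity is the second entry, 1. There is one zero in the spectrum, matching the 1 component.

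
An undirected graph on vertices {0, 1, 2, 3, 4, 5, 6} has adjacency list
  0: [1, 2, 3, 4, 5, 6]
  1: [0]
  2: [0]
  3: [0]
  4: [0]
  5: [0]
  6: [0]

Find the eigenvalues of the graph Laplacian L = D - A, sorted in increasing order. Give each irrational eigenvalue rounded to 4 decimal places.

Each diagonal entry of L is the vertex degree and each off-diagonal entry is -1 where an edge is present, 0 otherwise; in the order [0, 1, 2, 3, 4, 5, 6] the diagonal is [6, 1, 1, 1, 1, 1, 1]. Diagonalising L (or applying a numerical eigensolver to the 7x7 matrix) gives the spectrum above. The single zero eigenvalue shows the graph is connected. The largest eigenvalue, 7, is at most the vertex count 7.

[0, 1, 1, 1, 1, 1, 7]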